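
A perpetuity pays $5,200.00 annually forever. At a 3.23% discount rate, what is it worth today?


Formula: PV = C / r
Substituting: PV = $5,200.00 / 0.0323
PV = $160,990.71

$160,990.71


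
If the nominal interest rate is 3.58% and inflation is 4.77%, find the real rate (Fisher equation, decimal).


Formula: (1 + r_real) = (1 + r_nom) / (1 + inflation)
Substituting: (1 + r_real) = 1.0358 / 1.0477
(1 + r_real) = 0.988642
r_real = 0.988642 - 1 = -0.011358

-0.011358


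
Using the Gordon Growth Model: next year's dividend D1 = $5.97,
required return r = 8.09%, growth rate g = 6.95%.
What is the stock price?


Formula: P = D1 / (r - g)
Spread: r - g = 0.0809 - 0.0695 = 0.0114
Substituting: P = $5.97 / 0.0114
P = $523.68

$523.68


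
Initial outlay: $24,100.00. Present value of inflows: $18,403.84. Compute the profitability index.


Formula: PI = PV(cash flows) / initial investment
Substituting: PI = $18,403.84 / $24,100.00
PI = 0.7636

0.7636


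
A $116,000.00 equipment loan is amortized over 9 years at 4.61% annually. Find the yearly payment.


Formula: PMT = PV * r / (1 - (1+r)^(-n))
Denominator: 1 - (1 + 0.0461)^(-9) = 0.333437
Numerator: $116,000.00 * 0.0461 = 5347.6
PMT = 5347.6 / 0.333437 = $16,037.81

$16,037.81


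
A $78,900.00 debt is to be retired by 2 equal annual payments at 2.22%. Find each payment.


Formula: PMT = PV * r / (1 - (1+r)^(-n))
Denominator: 1 - (1 + 0.0222)^(-2) = 0.042964
Numerator: $78,900.00 * 0.0222 = 1751.58
PMT = 1751.58 / 0.042964 = $40,768.49

$40,768.49


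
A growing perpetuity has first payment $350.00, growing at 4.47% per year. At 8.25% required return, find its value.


Formula: PV = C / (r - g)
Spread: r - g = 0.0825 - 0.0447 = 0.0378
Substituting: PV = $350.00 / 0.0378
PV = $9,259.26

$9,259.26


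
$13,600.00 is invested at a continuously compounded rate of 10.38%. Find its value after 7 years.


Formula: FV = P * e^(r*t)
Exponent: r*t = 0.1038 * 7 = 0.7266
e^(0.7266) = 2.068037
FV = $13,600.00 * 2.068037 = $28,125.31

$28,125.31


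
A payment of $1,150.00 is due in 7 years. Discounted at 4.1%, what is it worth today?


Formula: PV = FV / (1 + r)^n
Substituting: PV = $1,150.00 / (1 + 0.041)^7
Discount factor: (1.041)^7 = 1.324815
PV = $1,150.00 / 1.324815 = $868.05

$868.05


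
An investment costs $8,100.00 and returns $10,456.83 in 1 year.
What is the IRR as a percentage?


Formula: IRR = C1/C0 - 1
Substituting: IRR = $10,456.83 / $8,100.00 - 1
Ratio: 1.290967 - 1 = 0.290967
IRR = 29.0967%

29.0967%


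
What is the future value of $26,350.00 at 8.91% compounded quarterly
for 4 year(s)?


Formula: FV = P * (1 + r/m)^(m*t)
Period rate: r/m = 0.0891 / 4 = 0.022275
Total periods: m*t = 4 * 4 = 16
Growth factor: (1 + 0.022275)^16 = 1.422603
FV = $26,350.00 * 1.422603 = $37,485.60

$37,485.60


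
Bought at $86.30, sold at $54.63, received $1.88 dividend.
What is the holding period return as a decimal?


Formula: HPR = (P1 - P0 + D) / P0
Gain: $54.63 - $86.30 + $1.88 = -$29.79
HPR = -$29.79 / $86.30 = -0.3452

-0.3452


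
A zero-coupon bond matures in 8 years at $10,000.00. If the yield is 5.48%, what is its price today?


Formula: Price = FV / (1 + r)^n
Substituting: Price = $10,000.00 / (1 + 0.0548)^8
Discount factor: (1.0548)^8 = 1.532361
Price = $10,000.00 / 1.532361 = $6,525.88

$6,525.88


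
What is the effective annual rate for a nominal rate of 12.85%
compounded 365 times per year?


Formula: EAR = (1 + r/m)^m - 1
Period rate: r/m = 0.1285 / 365 = 0.000352
Compounding: (1 + 0.000352)^365 = 1.137096
EAR = 1.137096 - 1 = 0.137096

0.137096


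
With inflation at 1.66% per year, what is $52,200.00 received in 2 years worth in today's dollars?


Formula: Real value = nominal / (1 + inflation)^years
Price level: (1 + 0.0166)^2 = 1.033476
Real value = $52,200.00 / 1.033476 = $50,509.18

$50,509.18


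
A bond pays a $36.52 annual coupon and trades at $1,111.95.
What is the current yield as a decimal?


Formula: Current yield = annual coupon / price
Substituting: CY = $36.52 / $1,111.95
CY = 0.032843

0.032843


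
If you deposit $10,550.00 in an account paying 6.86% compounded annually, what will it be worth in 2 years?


Formula: FV = P * (1 + r)^n
Substituting: FV = $10,550.00 * (1 + 0.0686)^2
Growth factor: (1.0686)^2 = 1.141906
FV = $10,550.00 * 1.141906 = $12,047.11

$12,047.11


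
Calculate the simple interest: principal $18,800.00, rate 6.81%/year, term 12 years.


Formula: I = P * r * t
Substituting: I = $18,800.00 * 0.0681 * 12
Step: I = $18,800.00 * 0.8172
I = $15,363.36

$15,363.36


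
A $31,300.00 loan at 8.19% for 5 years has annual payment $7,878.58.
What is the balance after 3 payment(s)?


Formula: Balance = PV*(1+r)^k - PMT*((1+r)^k - 1)/r
Growth: (1 + 0.0819)^3 = 1.266372
Accumulated factor: ((1+r)^k - 1)/r = 3.252408
Balance = $31,300.00 * 1.266372 - $7,878.58 * 3.252408
Balance = $14,013.10

$14,013.10


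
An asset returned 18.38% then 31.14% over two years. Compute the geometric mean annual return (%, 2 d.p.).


Formula: Geometric mean = ((1+r1)*(1+r2))^(1/2) - 1
Product: (1 + 0.1838) * (1 + 0.3114) = 1.1838 * 1.3114 = 1.552435
Square root: 1.552435^0.5 = 1.245968
Geometric mean = 1.245968 - 1 = 0.245968
As percentage: 24.60%

24.60%


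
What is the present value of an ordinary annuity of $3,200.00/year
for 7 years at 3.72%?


Formula: PV = PMT * (1 - (1+r)^(-n)) / r
Discount factor: (1 + 0.0372)^(-7) = 0.774395
Bracket: 1 - 0.774395 = 0.225605
PV = $3,200.00 * 0.225605 / 0.0372 = $19,406.90

$19,406.90


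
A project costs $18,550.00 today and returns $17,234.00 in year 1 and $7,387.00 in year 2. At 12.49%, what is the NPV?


Formula: NPV = C0 + C1/(1+r) + C2/(1+r)^2
Discount C1: $17,234.00 / (1 + 0.1249) = $15,320.47
Discount C2: $7,387.00 / (1 + 0.1249)^2 = $5,837.68
NPV = -$18,550.00 + $15,320.47 + $5,837.68 = $2,608.15

$2,608.15


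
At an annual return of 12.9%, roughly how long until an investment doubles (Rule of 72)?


Formula: Years ≈ 72 / r
Substituting: Years ≈ 72 / 12.9
Years ≈ 5.6

5.6 years


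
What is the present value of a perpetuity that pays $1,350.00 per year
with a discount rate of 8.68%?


Formula: PV = C / r
Substituting: PV = $1,350.00 / 0.0868
PV = $15,553.00

$15,553.00


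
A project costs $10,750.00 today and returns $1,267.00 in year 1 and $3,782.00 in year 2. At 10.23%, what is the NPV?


Formula: NPV = C0 + C1/(1+r) + C2/(1+r)^2
Discount C1: $1,267.00 / (1 + 0.1023) = $1,149.41
Discount C2: $3,782.00 / (1 + 0.1023)^2 = $3,112.59
NPV = -$10,750.00 + $1,149.41 + $3,112.59 = -$6,488.00

-$6,488.00


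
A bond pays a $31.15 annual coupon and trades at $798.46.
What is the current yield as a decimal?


Formula: Current yield = annual coupon / price
Substituting: CY = $31.15 / $798.46
CY = 0.039013

0.039013


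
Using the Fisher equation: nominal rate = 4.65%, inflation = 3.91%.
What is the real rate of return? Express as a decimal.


Formula: (1 + r_real) = (1 + r_nom) / (1 + inflation)
Substituting: (1 + r_real) = 1.0465 / 1.0391
(1 + r_real) = 1.007122
r_real = 1.007122 - 1 = 0.007122

0.007122


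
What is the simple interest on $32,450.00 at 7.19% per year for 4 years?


Formula: I = P * r * t
Substituting: I = $32,450.00 * 0.0719 * 4
Step: I = $32,450.00 * 0.2876
I = $9,332.62

$9,332.62


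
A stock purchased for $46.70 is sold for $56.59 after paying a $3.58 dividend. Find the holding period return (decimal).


Formula: HPR = (P1 - P0 + D) / P0
Gain: $56.59 - $46.70 + $3.58 = $13.47
HPR = $13.47 / $46.70 = 0.2884

0.2884


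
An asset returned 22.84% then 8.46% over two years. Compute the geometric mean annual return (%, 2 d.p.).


Formula: Geometric mean = ((1+r1)*(1+r2))^(1/2) - 1
Product: (1 + 0.2284) * (1 + 0.0846) = 1.2284 * 1.0846 = 1.332323
Square root: 1.332323^0.5 = 1.154263
Geometric mean = 1.154263 - 1 = 0.154263
As percentage: 15.43%

15.43%


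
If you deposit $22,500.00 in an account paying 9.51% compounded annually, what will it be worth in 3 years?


Formula: FV = P * (1 + r)^n
Substituting: FV = $22,500.00 * (1 + 0.0951)^3
Growth factor: (1.0951)^3 = 1.313292
FV = $22,500.00 * 1.313292 = $29,549.07

$29,549.07


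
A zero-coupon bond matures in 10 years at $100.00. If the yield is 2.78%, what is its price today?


Formula: Price = FV / (1 + r)^n
Substituting: Price = $100.00 / (1 + 0.0278)^10
Discount factor: (1.0278)^10 = 1.315486
Price = $100.00 / 1.315486 = $76.02

$76.02


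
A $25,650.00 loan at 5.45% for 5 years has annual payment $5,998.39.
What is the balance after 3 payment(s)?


Formula: Balance = PV*(1+r)^k - PMT*((1+r)^k - 1)/r
Growth: (1 + 0.0545)^3 = 1.172573
Accumulated factor: ((1+r)^k - 1)/r = 3.16647
Balance = $25,650.00 * 1.172573 - $5,998.39 * 3.16647
Balance = $11,082.76

$11,082.76


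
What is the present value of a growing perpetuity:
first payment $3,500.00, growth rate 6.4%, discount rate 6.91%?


Formula: PV = C / (r - g)
Spread: r - g = 0.0691 - 0.064 = 0.0051
Substituting: PV = $3,500.00 / 0.0051
PV = $686,274.51

$686,274.51


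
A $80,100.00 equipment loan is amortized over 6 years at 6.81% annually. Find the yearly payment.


Formula: PMT = PV * r / (1 - (1+r)^(-n))
Denominator: 1 - (1 + 0.0681)^(-6) = 0.326514
Numerator: $80,100.00 * 0.0681 = 5454.81
PMT = 5454.81 / 0.326514 = $16,706.20

$16,706.20


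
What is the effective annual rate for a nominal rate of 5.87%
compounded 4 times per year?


Formula: EAR = (1 + r/m)^m - 1
Period rate: r/m = 0.0587 / 4 = 0.014675
Compounding: (1 + 0.014675)^4 = 1.060005
EAR = 1.060005 - 1 = 0.060005

0.060005


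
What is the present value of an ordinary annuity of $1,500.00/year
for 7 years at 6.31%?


Formula: PV = PMT * (1 - (1+r)^(-n)) / r
Discount factor: (1 + 0.0631)^(-7) = 0.6516
Bracket: 1 - 0.6516 = 0.3484
PV = $1,500.00 * 0.3484 / 0.0631 = $8,282.09

$8,282.09


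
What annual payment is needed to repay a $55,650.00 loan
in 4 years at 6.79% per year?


Formula: PMT = PV * r / (1 - (1+r)^(-n))
Denominator: 1 - (1 + 0.0679)^(-4) = 0.231086
Numerator: $55,650.00 * 0.0679 = 3778.635
PMT = 3778.635 / 0.231086 = $16,351.63

$16,351.63


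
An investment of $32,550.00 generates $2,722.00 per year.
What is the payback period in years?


Formula: Payback = investment / annual cash flow
Substituting: Payback = $32,550.00 / $2,722.00
Payback = 11.9581 years

11.9581 years


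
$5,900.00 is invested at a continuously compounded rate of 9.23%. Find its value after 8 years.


Formula: FV = P * e^(r*t)
Exponent: r*t = 0.0923 * 8 = 0.7384
e^(0.7384) = 2.092585
FV = $5,900.00 * 2.092585 = $12,346.25

$12,346.25


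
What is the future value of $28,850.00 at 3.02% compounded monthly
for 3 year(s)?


Formula: FV = P * (1 + r/m)^(m*t)
Period rate: r/m = 0.0302 / 12 = 0.002517
Total periods: m*t = 12 * 3 = 36
Growth factor: (1 + 0.002517)^36 = 1.094706
FV = $28,850.00 * 1.094706 = $31,582.28

$31,582.28


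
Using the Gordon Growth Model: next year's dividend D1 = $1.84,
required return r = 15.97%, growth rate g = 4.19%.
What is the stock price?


Formula: P = D1 / (r - g)
Spread: r - g = 0.1597 - 0.0419 = 0.1178
Substituting: P = $1.84 / 0.1178
P = $15.62

$15.62


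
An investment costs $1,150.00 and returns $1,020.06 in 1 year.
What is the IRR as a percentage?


Formula: IRR = C1/C0 - 1
Substituting: IRR = $1,020.06 / $1,150.00 - 1
Ratio: 0.887009 - 1 = -0.112991
IRR = -11.2991%

-11.2991%


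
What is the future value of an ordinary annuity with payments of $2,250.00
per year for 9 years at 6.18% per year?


Formula: FV = PMT * ((1+r)^n - 1) / r
Growth factor: (1 + 0.0618)^9 = 1.715475
Numerator: 1.715475 - 1 = 0.715475
FV = $2,250.00 * 0.715475 / 0.0618 = $26,048.86

$26,048.86


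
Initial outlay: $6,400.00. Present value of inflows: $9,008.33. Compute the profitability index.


Formula: PI = PV(cash flows) / initial investment
Substituting: PI = $9,008.33 / $6,400.00
PI = 1.4076

1.4076


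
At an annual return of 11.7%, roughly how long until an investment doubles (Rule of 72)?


Formula: Years ≈ 72 / r
Substituting: Years ≈ 72 / 11.7
Years ≈ 6.2

6.2 years


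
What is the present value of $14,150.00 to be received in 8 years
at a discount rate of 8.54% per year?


Formula: PV = FV / (1 + r)^n
Substituting: PV = $14,150.00 / (1 + 0.0854)^8
Discount factor: (1.0854)^8 = 1.926276
PV = $14,150.00 / 1.926276 = $7,345.78

$7,345.78


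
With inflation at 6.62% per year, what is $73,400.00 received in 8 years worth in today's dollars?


Formula: Real value = nominal / (1 + inflation)^years
Price level: (1 + 0.0662)^8 = 1.669973
Real value = $73,400.00 / 1.669973 = $43,952.81

$43,952.81


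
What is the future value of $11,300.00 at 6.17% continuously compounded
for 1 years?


Formula: FV = P * e^(r*t)
Exponent: r*t = 0.0617 * 1 = 0.0617
e^(0.0617) = 1.063643
FV = $11,300.00 * 1.063643 = $12,019.17

$12,019.17


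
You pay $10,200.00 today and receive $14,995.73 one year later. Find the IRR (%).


Formula: IRR = C1/C0 - 1
Substituting: IRR = $14,995.73 / $10,200.00 - 1
Ratio: 1.47017 - 1 = 0.47017
IRR = 47.017%

47.017%


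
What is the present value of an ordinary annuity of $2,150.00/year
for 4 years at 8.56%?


Formula: PV = PMT * (1 - (1+r)^(-n)) / r
Discount factor: (1 + 0.0856)^(-4) = 0.71998
Bracket: 1 - 0.71998 = 0.28002
PV = $2,150.00 * 0.28002 / 0.0856 = $7,033.20

$7,033.20


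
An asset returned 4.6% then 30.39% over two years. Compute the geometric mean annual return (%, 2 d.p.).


Formula: Geometric mean = ((1+r1)*(1+r2))^(1/2) - 1
Product: (1 + 0.046) * (1 + 0.3039) = 1.046 * 1.3039 = 1.363879
Square root: 1.363879^0.5 = 1.167852
Geometric mean = 1.167852 - 1 = 0.167852
As percentage: 16.79%

16.79%


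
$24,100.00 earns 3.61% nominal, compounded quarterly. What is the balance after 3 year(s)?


Formula: FV = P * (1 + r/m)^(m*t)
Period rate: r/m = 0.0361 / 4 = 0.009025
Total periods: m*t = 4 * 3 = 12
Growth factor: (1 + 0.009025)^12 = 1.113841
FV = $24,100.00 * 1.113841 = $26,843.56

$26,843.56


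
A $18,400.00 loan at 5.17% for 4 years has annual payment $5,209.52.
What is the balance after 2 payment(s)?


Formula: Balance = PV*(1+r)^k - PMT*((1+r)^k - 1)/r
Growth: (1 + 0.0517)^2 = 1.106073
Accumulated factor: ((1+r)^k - 1)/r = 2.0517
Balance = $18,400.00 * 1.106073 - $5,209.52 * 2.0517
Balance = $9,663.37

$9,663.37


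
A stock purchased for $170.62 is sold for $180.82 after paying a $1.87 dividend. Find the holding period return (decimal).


Formula: HPR = (P1 - P0 + D) / P0
Gain: $180.82 - $170.62 + $1.87 = $12.07
HPR = $12.07 / $170.62 = 0.0707

0.0707


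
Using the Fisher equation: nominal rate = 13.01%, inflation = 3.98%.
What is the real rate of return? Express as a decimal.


Formula: (1 + r_real) = (1 + r_nom) / (1 + inflation)
Substituting: (1 + r_real) = 1.1301 / 1.0398
(1 + r_real) = 1.086844
r_real = 1.086844 - 1 = 0.086844

0.086844


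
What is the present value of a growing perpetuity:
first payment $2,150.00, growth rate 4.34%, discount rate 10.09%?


Formula: PV = C / (r - g)
Spread: r - g = 0.1009 - 0.0434 = 0.0575
Substituting: PV = $2,150.00 / 0.0575
PV = $37,391.30

$37,391.30


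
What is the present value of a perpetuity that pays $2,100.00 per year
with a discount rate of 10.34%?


Formula: PV = C / r
Substituting: PV = $2,100.00 / 0.1034
PV = $20,309.48

$20,309.48


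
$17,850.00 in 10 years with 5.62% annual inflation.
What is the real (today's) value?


Formula: Real value = nominal / (1 + inflation)^years
Price level: (1 + 0.0562)^10 = 1.727673
Real value = $17,850.00 / 1.727673 = $10,331.81

$10,331.81


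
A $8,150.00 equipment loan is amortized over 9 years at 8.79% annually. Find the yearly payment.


Formula: PMT = PV * r / (1 - (1+r)^(-n))
Denominator: 1 - (1 + 0.0879)^(-9) = 0.531511
Numerator: $8,150.00 * 0.0879 = 716.385
PMT = 716.385 / 0.531511 = $1,347.83

$1,347.83


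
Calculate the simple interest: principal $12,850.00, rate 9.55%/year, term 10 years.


Formula: I = P * r * t
Substituting: I = $12,850.00 * 0.0955 * 10
Step: I = $12,850.00 * 0.955
I = $12,271.75

$12,271.75


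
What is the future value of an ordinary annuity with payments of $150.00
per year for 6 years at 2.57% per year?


Formula: FV = PMT * ((1+r)^n - 1) / r
Growth factor: (1 + 0.0257)^6 = 1.164453
Numerator: 1.164453 - 1 = 0.164453
FV = $150.00 * 0.164453 / 0.0257 = $959.85

$959.85


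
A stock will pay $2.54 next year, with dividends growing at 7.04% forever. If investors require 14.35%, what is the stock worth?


Formula: P = D1 / (r - g)
Spread: r - g = 0.1435 - 0.0704 = 0.0731
Substituting: P = $2.54 / 0.0731
P = $34.75

$34.75


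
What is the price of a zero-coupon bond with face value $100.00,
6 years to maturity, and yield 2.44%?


Formula: Price = FV / (1 + r)^n
Substituting: Price = $100.00 / (1 + 0.0244)^6
Discount factor: (1.0244)^6 = 1.155626
Price = $100.00 / 1.155626 = $86.53

$86.53


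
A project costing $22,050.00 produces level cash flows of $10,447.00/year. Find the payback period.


Formula: Payback = investment / annual cash flow
Substituting: Payback = $22,050.00 / $10,447.00
Payback = 2.1107 years

2.1107 years


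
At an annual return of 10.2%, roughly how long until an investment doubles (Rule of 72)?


Formula: Years ≈ 72 / r
Substituting: Years ≈ 72 / 10.2
Years ≈ 7.1

7.1 years


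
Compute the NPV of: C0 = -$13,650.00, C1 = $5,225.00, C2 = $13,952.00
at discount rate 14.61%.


Formula: NPV = C0 + C1/(1+r) + C2/(1+r)^2
Discount C1: $5,225.00 / (1 + 0.1461) = $4,558.94
Discount C2: $13,952.00 / (1 + 0.1461)^2 = $10,621.64
NPV = -$13,650.00 + $4,558.94 + $10,621.64 = $1,530.58

$1,530.58


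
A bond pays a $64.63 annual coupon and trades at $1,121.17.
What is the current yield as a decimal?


Formula: Current yield = annual coupon / price
Substituting: CY = $64.63 / $1,121.17
CY = 0.057645

0.057645


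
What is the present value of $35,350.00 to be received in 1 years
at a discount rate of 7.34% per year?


Formula: PV = FV / (1 + r)^n
Substituting: PV = $35,350.00 / (1 + 0.0734)^1
Discount factor: (1.0734)^1 = 1.0734
PV = $35,350.00 / 1.0734 = $32,932.74

$32,932.74


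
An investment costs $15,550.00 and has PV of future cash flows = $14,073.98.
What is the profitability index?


Formula: PI = PV(cash flows) / initial investment
Substituting: PI = $14,073.98 / $15,550.00
PI = 0.9051

0.9051


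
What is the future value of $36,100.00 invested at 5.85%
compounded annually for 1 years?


Formula: FV = P * (1 + r)^n
Substituting: FV = $36,100.00 * (1 + 0.0585)^1
Growth factor: (1.0585)^1 = 1.0585
FV = $36,100.00 * 1.0585 = $38,211.85

$38,211.85


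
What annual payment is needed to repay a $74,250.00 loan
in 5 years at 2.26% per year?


Formula: PMT = PV * r / (1 - (1+r)^(-n))
Denominator: 1 - (1 + 0.0226)^(-5) = 0.105725
Numerator: $74,250.00 * 0.0226 = 1678.05
PMT = 1678.05 / 0.105725 = $15,871.83

$15,871.83


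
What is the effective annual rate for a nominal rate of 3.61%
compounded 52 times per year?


Formula: EAR = (1 + r/m)^m - 1
Period rate: r/m = 0.0361 / 52 = 0.000694
Compounding: (1 + 0.000694)^52 = 1.036747
EAR = 1.036747 - 1 = 0.036747

0.036747


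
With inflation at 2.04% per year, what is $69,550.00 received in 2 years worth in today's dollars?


Formula: Real value = nominal / (1 + inflation)^years
Price level: (1 + 0.0204)^2 = 1.041216
Real value = $69,550.00 / 1.041216 = $66,796.89

$66,796.89


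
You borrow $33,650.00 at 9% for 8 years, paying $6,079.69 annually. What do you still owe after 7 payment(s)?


Formula: Balance = PV*(1+r)^k - PMT*((1+r)^k - 1)/r
Growth: (1 + 0.09)^7 = 1.828039
Accumulated factor: ((1+r)^k - 1)/r = 9.200435
Balance = $33,650.00 * 1.828039 - $6,079.69 * 9.200435
Balance = $5,577.73

$5,577.73


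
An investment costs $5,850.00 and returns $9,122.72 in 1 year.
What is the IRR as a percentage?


Formula: IRR = C1/C0 - 1
Substituting: IRR = $9,122.72 / $5,850.00 - 1
Ratio: 1.559439 - 1 = 0.559439
IRR = 55.9439%

55.9439%


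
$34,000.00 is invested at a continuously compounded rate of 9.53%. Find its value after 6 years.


Formula: FV = P * e^(r*t)
Exponent: r*t = 0.0953 * 6 = 0.5718
e^(0.5718) = 1.771453
FV = $34,000.00 * 1.771453 = $60,229.40

$60,229.40


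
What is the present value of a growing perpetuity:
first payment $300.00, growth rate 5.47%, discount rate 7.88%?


Formula: PV = C / (r - g)
Spread: r - g = 0.0788 - 0.0547 = 0.0241
Substituting: PV = $300.00 / 0.0241
PV = $12,448.13

$12,448.13


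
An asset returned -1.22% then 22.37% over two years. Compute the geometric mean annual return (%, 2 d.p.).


Formula: Geometric mean = ((1+r1)*(1+r2))^(1/2) - 1
Product: (1 + -0.0122) * (1 + 0.2237) = 0.9878 * 1.2237 = 1.208771
Square root: 1.208771^0.5 = 1.099441
Geometric mean = 1.099441 - 1 = 0.099441
As percentage: 9.94%

9.94%


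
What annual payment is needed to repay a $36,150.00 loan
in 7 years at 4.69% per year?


Formula: PMT = PV * r / (1 - (1+r)^(-n))
Denominator: 1 - (1 + 0.0469)^(-7) = 0.274456
Numerator: $36,150.00 * 0.0469 = 1695.435
PMT = 1695.435 / 0.274456 = $6,177.43

$6,177.43


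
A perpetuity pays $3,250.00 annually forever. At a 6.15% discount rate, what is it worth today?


Formula: PV = C / r
Substituting: PV = $3,250.00 / 0.0615
PV = $52,845.53

$52,845.53


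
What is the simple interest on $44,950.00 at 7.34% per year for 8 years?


Formula: I = P * r * t
Substituting: I = $44,950.00 * 0.0734 * 8
Step: I = $44,950.00 * 0.5872
I = $26,394.64

$26,394.64


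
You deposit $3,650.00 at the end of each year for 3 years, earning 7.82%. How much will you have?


Formula: FV = PMT * ((1+r)^n - 1) / r
Growth factor: (1 + 0.0782)^3 = 1.253424
Numerator: 1.253424 - 1 = 0.253424
FV = $3,650.00 * 0.253424 / 0.0782 = $11,828.61

$11,828.61


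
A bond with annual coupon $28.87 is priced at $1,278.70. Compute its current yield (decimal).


Formula: Current yield = annual coupon / price
Substituting: CY = $28.87 / $1,278.70
CY = 0.022578

0.022578


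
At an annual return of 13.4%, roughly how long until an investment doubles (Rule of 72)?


Formula: Years ≈ 72 / r
Substituting: Years ≈ 72 / 13.4
Years ≈ 5.4

5.4 years


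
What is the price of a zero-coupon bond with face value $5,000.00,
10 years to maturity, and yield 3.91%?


Formula: Price = FV / (1 + r)^n
Substituting: Price = $5,000.00 / (1 + 0.0391)^10
Discount factor: (1.0391)^10 = 1.467484
Price = $5,000.00 / 1.467484 = $3,407.19

$3,407.19


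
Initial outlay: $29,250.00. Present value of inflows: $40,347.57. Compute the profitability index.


Formula: PI = PV(cash flows) / initial investment
Substituting: PI = $40,347.57 / $29,250.00
PI = 1.3794

1.3794


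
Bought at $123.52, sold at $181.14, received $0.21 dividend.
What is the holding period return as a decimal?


Formula: HPR = (P1 - P0 + D) / P0
Gain: $181.14 - $123.52 + $0.21 = $57.83
HPR = $57.83 / $123.52 = 0.4682

0.4682


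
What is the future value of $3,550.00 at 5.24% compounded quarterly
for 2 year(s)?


Formula: FV = P * (1 + r/m)^(m*t)
Period rate: r/m = 0.0524 / 4 = 0.0131
Total periods: m*t = 4 * 2 = 8
Growth factor: (1 + 0.0131)^8 = 1.109733
FV = $3,550.00 * 1.109733 = $3,939.55

$3,939.55


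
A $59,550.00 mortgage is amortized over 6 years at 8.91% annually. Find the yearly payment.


Formula: PMT = PV * r / (1 - (1+r)^(-n))
Denominator: 1 - (1 + 0.0891)^(-6) = 0.40077
Numerator: $59,550.00 * 0.0891 = 5305.905
PMT = 5305.905 / 0.40077 = $13,239.27

$13,239.27


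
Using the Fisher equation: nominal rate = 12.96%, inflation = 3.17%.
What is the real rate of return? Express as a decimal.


Formula: (1 + r_real) = (1 + r_nom) / (1 + inflation)
Substituting: (1 + r_real) = 1.1296 / 1.0317
(1 + r_real) = 1.094892
r_real = 1.094892 - 1 = 0.094892

0.094892


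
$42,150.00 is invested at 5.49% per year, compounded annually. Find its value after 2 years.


Formula: FV = P * (1 + r)^n
Substituting: FV = $42,150.00 * (1 + 0.0549)^2
Growth factor: (1.0549)^2 = 1.112814
FV = $42,150.00 * 1.112814 = $46,905.11

$46,905.11


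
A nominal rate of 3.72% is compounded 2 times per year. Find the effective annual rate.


Formula: EAR = (1 + r/m)^m - 1
Period rate: r/m = 0.0372 / 2 = 0.0186
Compounding: (1 + 0.0186)^2 = 1.037546
EAR = 1.037546 - 1 = 0.037546

0.037546


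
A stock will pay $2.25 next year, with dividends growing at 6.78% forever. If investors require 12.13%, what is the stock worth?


Formula: P = D1 / (r - g)
Spread: r - g = 0.1213 - 0.0678 = 0.0535
Substituting: P = $2.25 / 0.0535
P = $42.06

$42.06


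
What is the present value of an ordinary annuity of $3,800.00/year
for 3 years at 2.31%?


Formula: PV = PMT * (1 - (1+r)^(-n)) / r
Discount factor: (1 + 0.0231)^(-3) = 0.933783
Bracket: 1 - 0.933783 = 0.066217
PV = $3,800.00 * 0.066217 / 0.0231 = $10,892.92

$10,892.92


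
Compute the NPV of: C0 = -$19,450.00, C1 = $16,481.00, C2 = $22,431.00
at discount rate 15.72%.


Formula: NPV = C0 + C1/(1+r) + C2/(1+r)^2
Discount C1: $16,481.00 / (1 + 0.1572) = $14,242.14
Discount C2: $22,431.00 / (1 + 0.1572)^2 = $16,750.65
NPV = -$19,450.00 + $14,242.14 + $16,750.65 = $11,542.79

$11,542.79


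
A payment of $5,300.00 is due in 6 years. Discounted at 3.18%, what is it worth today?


Formula: PV = FV / (1 + r)^n
Substituting: PV = $5,300.00 / (1 + 0.0318)^6
Discount factor: (1.0318)^6 = 1.206627
PV = $5,300.00 / 1.206627 = $4,392.41

$4,392.41


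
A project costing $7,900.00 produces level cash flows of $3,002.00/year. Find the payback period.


Formula: Payback = investment / annual cash flow
Substituting: Payback = $7,900.00 / $3,002.00
Payback = 2.6316 years

2.6316 years


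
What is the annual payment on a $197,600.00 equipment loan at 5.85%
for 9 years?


Formula: PMT = PV * r / (1 - (1+r)^(-n))
Denominator: 1 - (1 + 0.0585)^(-9) = 0.40051
Numerator: $197,600.00 * 0.0585 = 11559.6
PMT = 11559.6 / 0.40051 = $28,862.23

$28,862.23


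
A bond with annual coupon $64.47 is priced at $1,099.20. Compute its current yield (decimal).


Formula: Current yield = annual coupon / price
Substituting: CY = $64.47 / $1,099.20
CY = 0.058652

0.058652


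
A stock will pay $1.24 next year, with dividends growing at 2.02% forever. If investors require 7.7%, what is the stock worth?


Formula: P = D1 / (r - g)
Spread: r - g = 0.077 - 0.0202 = 0.0568
Substituting: P = $1.24 / 0.0568
P = $21.83

$21.83


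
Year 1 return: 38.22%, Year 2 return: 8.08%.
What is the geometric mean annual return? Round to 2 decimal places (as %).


Formula: Geometric mean = ((1+r1)*(1+r2))^(1/2) - 1
Product: (1 + 0.3822) * (1 + 0.0808) = 1.3822 * 1.0808 = 1.493882
Square root: 1.493882^0.5 = 1.222245
Geometric mean = 1.222245 - 1 = 0.222245
As percentage: 22.22%

22.22%


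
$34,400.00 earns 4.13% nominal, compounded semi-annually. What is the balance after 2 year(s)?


Formula: FV = P * (1 + r/m)^(m*t)
Period rate: r/m = 0.0413 / 2 = 0.02065
Total periods: m*t = 2 * 2 = 4
Growth factor: (1 + 0.02065)^4 = 1.085194
FV = $34,400.00 * 1.085194 = $37,330.67

$37,330.67


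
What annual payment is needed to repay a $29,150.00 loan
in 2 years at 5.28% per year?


Formula: PMT = PV * r / (1 - (1+r)^(-n))
Denominator: 1 - (1 + 0.0528)^(-2) = 0.097789
Numerator: $29,150.00 * 0.0528 = 1539.12
PMT = 1539.12 / 0.097789 = $15,739.24

$15,739.24


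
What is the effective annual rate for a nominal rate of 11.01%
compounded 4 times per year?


Formula: EAR = (1 + r/m)^m - 1
Period rate: r/m = 0.1101 / 4 = 0.027525
Compounding: (1 + 0.027525)^4 = 1.11473
EAR = 1.11473 - 1 = 0.11473

0.11473


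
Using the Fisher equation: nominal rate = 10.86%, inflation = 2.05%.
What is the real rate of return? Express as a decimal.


Formula: (1 + r_real) = (1 + r_nom) / (1 + inflation)
Substituting: (1 + r_real) = 1.1086 / 1.0205
(1 + r_real) = 1.08633
r_real = 1.08633 - 1 = 0.08633

0.08633


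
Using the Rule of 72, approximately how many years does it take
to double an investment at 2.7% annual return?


Formula: Years ≈ 72 / r
Substituting: Years ≈ 72 / 2.7
Years ≈ 26.7

26.7 years


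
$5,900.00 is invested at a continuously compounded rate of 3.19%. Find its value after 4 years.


Formula: FV = P * e^(r*t)
Exponent: r*t = 0.0319 * 4 = 0.1276
e^(0.1276) = 1.136098
FV = $5,900.00 * 1.136098 = $6,702.98

$6,702.98


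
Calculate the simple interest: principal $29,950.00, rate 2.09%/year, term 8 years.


Formula: I = P * r * t
Substituting: I = $29,950.00 * 0.0209 * 8
Step: I = $29,950.00 * 0.1672
I = $5,007.64

$5,007.64


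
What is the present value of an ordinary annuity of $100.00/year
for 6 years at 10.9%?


Formula: PV = PMT * (1 - (1+r)^(-n)) / r
Discount factor: (1 + 0.109)^(-6) = 0.53754
Bracket: 1 - 0.53754 = 0.46246
PV = $100.00 * 0.46246 / 0.109 = $424.28

$424.28


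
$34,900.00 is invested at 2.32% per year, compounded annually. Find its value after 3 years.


Formula: FV = P * (1 + r)^n
Substituting: FV = $34,900.00 * (1 + 0.0232)^3
Growth factor: (1.0232)^3 = 1.071227
FV = $34,900.00 * 1.071227 = $37,385.83

$37,385.83


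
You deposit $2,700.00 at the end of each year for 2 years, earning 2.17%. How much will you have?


Formula: FV = PMT * ((1+r)^n - 1) / r
Growth factor: (1 + 0.0217)^2 = 1.043871
Numerator: 1.043871 - 1 = 0.043871
FV = $2,700.00 * 0.043871 / 0.0217 = $5,458.59

$5,458.59


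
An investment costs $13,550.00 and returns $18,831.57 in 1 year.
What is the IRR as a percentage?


Formula: IRR = C1/C0 - 1
Substituting: IRR = $18,831.57 / $13,550.00 - 1
Ratio: 1.389784 - 1 = 0.389784
IRR = 38.9784%

38.9784%


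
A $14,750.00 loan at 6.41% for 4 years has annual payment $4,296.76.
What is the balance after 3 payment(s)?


Formula: Balance = PV*(1+r)^k - PMT*((1+r)^k - 1)/r
Growth: (1 + 0.0641)^3 = 1.20489
Accumulated factor: ((1+r)^k - 1)/r = 3.196409
Balance = $14,750.00 * 1.20489 - $4,296.76 * 3.196409
Balance = $4,037.92

$4,037.92


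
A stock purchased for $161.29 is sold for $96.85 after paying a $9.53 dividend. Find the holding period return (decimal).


Formula: HPR = (P1 - P0 + D) / P0
Gain: $96.85 - $161.29 + $9.53 = -$54.91
HPR = -$54.91 / $161.29 = -0.3404

-0.3404


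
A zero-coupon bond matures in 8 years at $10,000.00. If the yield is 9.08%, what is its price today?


Formula: Price = FV / (1 + r)^n
Substituting: Price = $10,000.00 / (1 + 0.0908)^8
Discount factor: (1.0908)^8 = 2.004292
Price = $10,000.00 / 2.004292 = $4,989.29

$4,989.29


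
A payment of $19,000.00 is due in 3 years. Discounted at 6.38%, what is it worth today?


Formula: PV = FV / (1 + r)^n
Substituting: PV = $19,000.00 / (1 + 0.0638)^3
Discount factor: (1.0638)^3 = 1.203871
PV = $19,000.00 / 1.203871 = $15,782.42

$15,782.42


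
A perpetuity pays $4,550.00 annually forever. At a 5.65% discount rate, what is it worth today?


Formula: PV = C / r
Substituting: PV = $4,550.00 / 0.0565
PV = $80,530.97

$80,530.97


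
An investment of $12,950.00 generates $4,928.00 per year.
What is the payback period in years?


Formula: Payback = investment / annual cash flow
Substituting: Payback = $12,950.00 / $4,928.00
Payback = 2.6278 years

2.6278 years


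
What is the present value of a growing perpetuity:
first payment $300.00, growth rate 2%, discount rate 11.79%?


Formula: PV = C / (r - g)
Spread: r - g = 0.1179 - 0.02 = 0.0979
Substituting: PV = $300.00 / 0.0979
PV = $3,064.35

$3,064.35


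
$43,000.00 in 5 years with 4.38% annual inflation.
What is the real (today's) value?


Formula: Real value = nominal / (1 + inflation)^years
Price level: (1 + 0.0438)^5 = 1.239043
Real value = $43,000.00 / 1.239043 = $34,704.20

$34,704.20


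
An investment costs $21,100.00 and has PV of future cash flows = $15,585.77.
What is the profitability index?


Formula: PI = PV(cash flows) / initial investment
Substituting: PI = $15,585.77 / $21,100.00
PI = 0.7387

0.7387


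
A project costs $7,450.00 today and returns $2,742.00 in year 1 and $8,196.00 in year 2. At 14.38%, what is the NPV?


Formula: NPV = C0 + C1/(1+r) + C2/(1+r)^2
Discount C1: $2,742.00 / (1 + 0.1438) = $2,397.27
Discount C2: $8,196.00 / (1 + 0.1438)^2 = $6,264.72
NPV = -$7,450.00 + $2,397.27 + $6,264.72 = $1,211.99

$1,211.99


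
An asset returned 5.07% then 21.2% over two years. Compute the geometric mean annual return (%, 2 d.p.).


Formula: Geometric mean = ((1+r1)*(1+r2))^(1/2) - 1
Product: (1 + 0.0507) * (1 + 0.212) = 1.0507 * 1.212 = 1.273448
Square root: 1.273448^0.5 = 1.128472
Geometric mean = 1.128472 - 1 = 0.128472
As percentage: 12.85%

12.85%


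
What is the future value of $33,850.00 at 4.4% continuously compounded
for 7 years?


Formula: FV = P * e^(r*t)
Exponent: r*t = 0.044 * 7 = 0.308
e^(0.308) = 1.360701
FV = $33,850.00 * 1.360701 = $46,059.73

$46,059.73


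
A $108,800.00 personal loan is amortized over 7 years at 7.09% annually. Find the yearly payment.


Formula: PMT = PV * r / (1 - (1+r)^(-n))
Denominator: 1 - (1 + 0.0709)^(-7) = 0.380905
Numerator: $108,800.00 * 0.0709 = 7713.92
PMT = 7713.92 / 0.380905 = $20,251.58

$20,251.58


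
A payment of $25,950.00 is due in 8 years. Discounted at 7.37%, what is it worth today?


Formula: PV = FV / (1 + r)^n
Substituting: PV = $25,950.00 / (1 + 0.0737)^8
Discount factor: (1.0737)^8 = 1.766297
PV = $25,950.00 / 1.766297 = $14,691.76

$14,691.76


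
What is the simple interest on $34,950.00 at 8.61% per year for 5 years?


Formula: I = P * r * t
Substituting: I = $34,950.00 * 0.0861 * 5
Step: I = $34,950.00 * 0.4305
I = $15,045.98

$15,045.98


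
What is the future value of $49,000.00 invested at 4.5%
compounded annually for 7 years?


Formula: FV = P * (1 + r)^n
Substituting: FV = $49,000.00 * (1 + 0.045)^7
Growth factor: (1.045)^7 = 1.360862
FV = $49,000.00 * 1.360862 = $66,682.23

$66,682.23


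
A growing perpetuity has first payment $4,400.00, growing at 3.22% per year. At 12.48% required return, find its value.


Formula: PV = C / (r - g)
Spread: r - g = 0.1248 - 0.0322 = 0.0926
Substituting: PV = $4,400.00 / 0.0926
PV = $47,516.20

$47,516.20


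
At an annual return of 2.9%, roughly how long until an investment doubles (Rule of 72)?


Formula: Years ≈ 72 / r
Substituting: Years ≈ 72 / 2.9
Years ≈ 24.8

24.8 years


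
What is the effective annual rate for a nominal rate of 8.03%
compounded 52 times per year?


Formula: EAR = (1 + r/m)^m - 1
Period rate: r/m = 0.0803 / 52 = 0.001544
Compounding: (1 + 0.001544)^52 = 1.083545
EAR = 1.083545 - 1 = 0.083545

0.083545


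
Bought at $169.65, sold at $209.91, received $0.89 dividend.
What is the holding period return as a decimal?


Formula: HPR = (P1 - P0 + D) / P0
Gain: $209.91 - $169.65 + $0.89 = $41.15
HPR = $41.15 / $169.65 = 0.2426

0.2426


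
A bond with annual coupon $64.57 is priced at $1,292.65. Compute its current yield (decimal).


Formula: Current yield = annual coupon / price
Substituting: CY = $64.57 / $1,292.65
CY = 0.049952

0.049952


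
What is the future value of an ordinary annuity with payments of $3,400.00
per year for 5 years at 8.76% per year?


Formula: FV = PMT * ((1+r)^n - 1) / r
Growth factor: (1 + 0.0876)^5 = 1.521759
Numerator: 1.521759 - 1 = 0.521759
FV = $3,400.00 * 0.521759 / 0.0876 = $20,250.94

$20,250.94


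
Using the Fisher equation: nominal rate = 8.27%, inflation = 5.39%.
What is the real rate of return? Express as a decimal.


Formula: (1 + r_real) = (1 + r_nom) / (1 + inflation)
Substituting: (1 + r_real) = 1.0827 / 1.0539
(1 + r_real) = 1.027327
r_real = 1.027327 - 1 = 0.027327

0.027327


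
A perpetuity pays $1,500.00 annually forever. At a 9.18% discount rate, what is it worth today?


Formula: PV = C / r
Substituting: PV = $1,500.00 / 0.0918
PV = $16,339.87

$16,339.87


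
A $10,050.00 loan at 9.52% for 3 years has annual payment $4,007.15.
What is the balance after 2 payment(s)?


Formula: Balance = PV*(1+r)^k - PMT*((1+r)^k - 1)/r
Growth: (1 + 0.0952)^2 = 1.199463
Accumulated factor: ((1+r)^k - 1)/r = 2.0952
Balance = $10,050.00 * 1.199463 - $4,007.15 * 2.0952
Balance = $3,658.82

$3,658.82


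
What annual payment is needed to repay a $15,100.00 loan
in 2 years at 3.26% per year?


Formula: PMT = PV * r / (1 - (1+r)^(-n))
Denominator: 1 - (1 + 0.0326)^(-2) = 0.062145
Numerator: $15,100.00 * 0.0326 = 492.26
PMT = 492.26 / 0.062145 = $7,921.17

$7,921.17


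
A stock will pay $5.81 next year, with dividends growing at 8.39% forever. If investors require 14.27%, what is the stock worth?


Formula: P = D1 / (r - g)
Spread: r - g = 0.1427 - 0.0839 = 0.0588
Substituting: P = $5.81 / 0.0588
P = $98.81

$98.81


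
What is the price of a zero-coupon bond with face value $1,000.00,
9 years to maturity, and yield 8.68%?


Formula: Price = FV / (1 + r)^n
Substituting: Price = $1,000.00 / (1 + 0.0868)^9
Discount factor: (1.0868)^9 = 2.115177
Price = $1,000.00 / 2.115177 = $472.77

$472.77


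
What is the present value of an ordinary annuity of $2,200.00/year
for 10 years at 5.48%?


Formula: PV = PMT * (1 - (1+r)^(-n)) / r
Discount factor: (1 + 0.0548)^(-10) = 0.586542
Bracket: 1 - 0.586542 = 0.413458
PV = $2,200.00 * 0.413458 / 0.0548 = $16,598.70

$16,598.70


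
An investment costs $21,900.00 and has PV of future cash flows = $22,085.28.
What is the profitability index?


Formula: PI = PV(cash flows) / initial investment
Substituting: PI = $22,085.28 / $21,900.00
PI = 1.0085

1.0085


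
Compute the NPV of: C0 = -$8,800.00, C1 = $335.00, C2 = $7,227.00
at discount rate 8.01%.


Formula: NPV = C0 + C1/(1+r) + C2/(1+r)^2
Discount C1: $335.00 / (1 + 0.0801) = $310.16
Discount C2: $7,227.00 / (1 + 0.0801)^2 = $6,194.84
NPV = -$8,800.00 + $310.16 + $6,194.84 = -$2,295.00

-$2,295.00


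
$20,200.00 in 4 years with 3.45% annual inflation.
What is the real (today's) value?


Formula: Real value = nominal / (1 + inflation)^years
Price level: (1 + 0.0345)^4 = 1.145307
Real value = $20,200.00 / 1.145307 = $17,637.19

$17,637.19


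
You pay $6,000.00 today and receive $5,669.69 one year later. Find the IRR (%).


Formula: IRR = C1/C0 - 1
Substituting: IRR = $5,669.69 / $6,000.00 - 1
Ratio: 0.944948 - 1 = -0.055052
IRR = -5.5052%

-5.5052%


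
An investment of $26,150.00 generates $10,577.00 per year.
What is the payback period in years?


Formula: Payback = investment / annual cash flow
Substituting: Payback = $26,150.00 / $10,577.00
Payback = 2.4723 years

2.4723 years


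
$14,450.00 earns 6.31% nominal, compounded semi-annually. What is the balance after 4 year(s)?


Formula: FV = P * (1 + r/m)^(m*t)
Period rate: r/m = 0.0631 / 2 = 0.03155
Total periods: m*t = 2 * 4 = 8
Growth factor: (1 + 0.03155)^8 = 1.282101
FV = $14,450.00 * 1.282101 = $18,526.36

$18,526.36


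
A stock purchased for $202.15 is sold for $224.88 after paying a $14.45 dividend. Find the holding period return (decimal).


Formula: HPR = (P1 - P0 + D) / P0
Gain: $224.88 - $202.15 + $14.45 = $37.18
HPR = $37.18 / $202.15 = 0.1839

0.1839


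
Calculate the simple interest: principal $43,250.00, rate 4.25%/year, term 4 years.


Formula: I = P * r * t
Substituting: I = $43,250.00 * 0.0425 * 4
Step: I = $43,250.00 * 0.17
I = $7,352.50

$7,352.50


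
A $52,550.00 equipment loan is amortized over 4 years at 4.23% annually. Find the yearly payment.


Formula: PMT = PV * r / (1 - (1+r)^(-n))
Denominator: 1 - (1 + 0.0423)^(-4) = 0.152716
Numerator: $52,550.00 * 0.0423 = 2222.865
PMT = 2222.865 / 0.152716 = $14,555.56

$14,555.56
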